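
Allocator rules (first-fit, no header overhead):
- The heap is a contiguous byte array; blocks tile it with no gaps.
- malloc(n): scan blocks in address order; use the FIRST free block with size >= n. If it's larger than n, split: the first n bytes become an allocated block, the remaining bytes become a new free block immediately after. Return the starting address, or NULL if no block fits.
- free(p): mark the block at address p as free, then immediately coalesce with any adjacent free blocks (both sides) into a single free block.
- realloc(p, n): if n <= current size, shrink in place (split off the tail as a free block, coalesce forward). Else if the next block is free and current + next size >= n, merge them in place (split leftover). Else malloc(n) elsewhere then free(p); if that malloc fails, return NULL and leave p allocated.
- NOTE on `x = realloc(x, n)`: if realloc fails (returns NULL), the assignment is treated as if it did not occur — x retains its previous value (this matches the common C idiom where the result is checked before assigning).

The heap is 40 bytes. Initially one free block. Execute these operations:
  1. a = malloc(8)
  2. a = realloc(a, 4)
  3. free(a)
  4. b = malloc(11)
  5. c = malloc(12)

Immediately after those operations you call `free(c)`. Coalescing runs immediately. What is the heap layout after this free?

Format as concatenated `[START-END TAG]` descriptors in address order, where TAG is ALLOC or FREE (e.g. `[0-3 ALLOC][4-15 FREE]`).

Answer: [0-10 ALLOC][11-39 FREE]

Derivation:
Op 1: a = malloc(8) -> a = 0; heap: [0-7 ALLOC][8-39 FREE]
Op 2: a = realloc(a, 4) -> a = 0; heap: [0-3 ALLOC][4-39 FREE]
Op 3: free(a) -> (freed a); heap: [0-39 FREE]
Op 4: b = malloc(11) -> b = 0; heap: [0-10 ALLOC][11-39 FREE]
Op 5: c = malloc(12) -> c = 11; heap: [0-10 ALLOC][11-22 ALLOC][23-39 FREE]
free(c): c = 11 -> block [11-22 ALLOC]; mark free, coalesce with adjacent free neighbors -> [0-10 ALLOC][11-39 FREE]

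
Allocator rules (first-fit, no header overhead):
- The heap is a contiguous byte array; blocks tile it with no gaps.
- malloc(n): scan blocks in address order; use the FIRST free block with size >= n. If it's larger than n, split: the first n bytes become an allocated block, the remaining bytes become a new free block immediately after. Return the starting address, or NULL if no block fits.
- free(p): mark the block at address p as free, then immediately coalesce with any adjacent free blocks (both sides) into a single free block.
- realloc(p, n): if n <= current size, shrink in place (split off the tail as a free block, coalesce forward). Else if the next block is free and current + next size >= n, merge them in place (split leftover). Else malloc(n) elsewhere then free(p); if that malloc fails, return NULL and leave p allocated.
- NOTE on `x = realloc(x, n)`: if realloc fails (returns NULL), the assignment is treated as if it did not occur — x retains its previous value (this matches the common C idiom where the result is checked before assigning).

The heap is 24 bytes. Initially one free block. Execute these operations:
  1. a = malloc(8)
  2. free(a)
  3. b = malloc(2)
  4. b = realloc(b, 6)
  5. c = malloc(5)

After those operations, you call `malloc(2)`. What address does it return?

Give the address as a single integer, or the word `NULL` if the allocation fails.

Answer: 11

Derivation:
Op 1: a = malloc(8) -> a = 0; heap: [0-7 ALLOC][8-23 FREE]
Op 2: free(a) -> (freed a); heap: [0-23 FREE]
Op 3: b = malloc(2) -> b = 0; heap: [0-1 ALLOC][2-23 FREE]
Op 4: b = realloc(b, 6) -> b = 0; heap: [0-5 ALLOC][6-23 FREE]
Op 5: c = malloc(5) -> c = 6; heap: [0-5 ALLOC][6-10 ALLOC][11-23 FREE]
malloc(2): first-fit scan over [0-5 ALLOC][6-10 ALLOC][11-23 FREE] -> 11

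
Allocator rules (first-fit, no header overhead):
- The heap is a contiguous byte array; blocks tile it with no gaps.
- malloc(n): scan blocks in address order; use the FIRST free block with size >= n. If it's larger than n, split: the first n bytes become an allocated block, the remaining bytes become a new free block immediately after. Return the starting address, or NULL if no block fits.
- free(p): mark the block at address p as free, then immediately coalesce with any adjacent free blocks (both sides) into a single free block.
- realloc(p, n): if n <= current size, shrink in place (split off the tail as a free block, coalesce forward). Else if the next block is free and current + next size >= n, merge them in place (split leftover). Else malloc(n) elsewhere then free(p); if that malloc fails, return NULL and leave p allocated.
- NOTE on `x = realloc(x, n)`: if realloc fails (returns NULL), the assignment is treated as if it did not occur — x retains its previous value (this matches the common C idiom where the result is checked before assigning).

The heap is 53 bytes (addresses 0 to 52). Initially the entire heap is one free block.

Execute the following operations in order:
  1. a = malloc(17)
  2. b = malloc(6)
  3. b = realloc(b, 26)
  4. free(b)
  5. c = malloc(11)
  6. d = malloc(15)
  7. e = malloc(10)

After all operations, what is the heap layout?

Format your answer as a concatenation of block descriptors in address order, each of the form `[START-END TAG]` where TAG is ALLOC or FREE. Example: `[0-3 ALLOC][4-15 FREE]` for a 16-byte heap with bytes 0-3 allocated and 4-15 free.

Answer: [0-16 ALLOC][17-27 ALLOC][28-42 ALLOC][43-52 ALLOC]

Derivation:
Op 1: a = malloc(17) -> a = 0; heap: [0-16 ALLOC][17-52 FREE]
Op 2: b = malloc(6) -> b = 17; heap: [0-16 ALLOC][17-22 ALLOC][23-52 FREE]
Op 3: b = realloc(b, 26) -> b = 17; heap: [0-16 ALLOC][17-42 ALLOC][43-52 FREE]
Op 4: free(b) -> (freed b); heap: [0-16 ALLOC][17-52 FREE]
Op 5: c = malloc(11) -> c = 17; heap: [0-16 ALLOC][17-27 ALLOC][28-52 FREE]
Op 6: d = malloc(15) -> d = 28; heap: [0-16 ALLOC][17-27 ALLOC][28-42 ALLOC][43-52 FREE]
Op 7: e = malloc(10) -> e = 43; heap: [0-16 ALLOC][17-27 ALLOC][28-42 ALLOC][43-52 ALLOC]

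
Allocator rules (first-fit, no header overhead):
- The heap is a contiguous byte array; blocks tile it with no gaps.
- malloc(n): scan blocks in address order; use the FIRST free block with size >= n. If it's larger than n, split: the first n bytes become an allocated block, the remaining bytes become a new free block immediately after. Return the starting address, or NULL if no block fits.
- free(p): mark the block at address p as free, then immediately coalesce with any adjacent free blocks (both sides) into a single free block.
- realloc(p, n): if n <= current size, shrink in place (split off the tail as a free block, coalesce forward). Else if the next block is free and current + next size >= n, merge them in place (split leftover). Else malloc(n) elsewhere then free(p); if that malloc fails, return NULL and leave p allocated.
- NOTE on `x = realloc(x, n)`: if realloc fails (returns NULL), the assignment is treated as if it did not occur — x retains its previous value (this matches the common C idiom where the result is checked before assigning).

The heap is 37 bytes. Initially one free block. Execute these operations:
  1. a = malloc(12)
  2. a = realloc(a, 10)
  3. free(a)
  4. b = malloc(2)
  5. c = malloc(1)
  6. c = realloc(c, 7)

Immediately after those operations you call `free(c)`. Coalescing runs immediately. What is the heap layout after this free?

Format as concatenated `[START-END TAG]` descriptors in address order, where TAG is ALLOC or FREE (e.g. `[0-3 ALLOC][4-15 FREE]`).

Op 1: a = malloc(12) -> a = 0; heap: [0-11 ALLOC][12-36 FREE]
Op 2: a = realloc(a, 10) -> a = 0; heap: [0-9 ALLOC][10-36 FREE]
Op 3: free(a) -> (freed a); heap: [0-36 FREE]
Op 4: b = malloc(2) -> b = 0; heap: [0-1 ALLOC][2-36 FREE]
Op 5: c = malloc(1) -> c = 2; heap: [0-1 ALLOC][2-2 ALLOC][3-36 FREE]
Op 6: c = realloc(c, 7) -> c = 2; heap: [0-1 ALLOC][2-8 ALLOC][9-36 FREE]
free(c): c = 2 -> block [2-8 ALLOC]; mark free, coalesce with adjacent free neighbors -> [0-1 ALLOC][2-36 FREE]

Answer: [0-1 ALLOC][2-36 FREE]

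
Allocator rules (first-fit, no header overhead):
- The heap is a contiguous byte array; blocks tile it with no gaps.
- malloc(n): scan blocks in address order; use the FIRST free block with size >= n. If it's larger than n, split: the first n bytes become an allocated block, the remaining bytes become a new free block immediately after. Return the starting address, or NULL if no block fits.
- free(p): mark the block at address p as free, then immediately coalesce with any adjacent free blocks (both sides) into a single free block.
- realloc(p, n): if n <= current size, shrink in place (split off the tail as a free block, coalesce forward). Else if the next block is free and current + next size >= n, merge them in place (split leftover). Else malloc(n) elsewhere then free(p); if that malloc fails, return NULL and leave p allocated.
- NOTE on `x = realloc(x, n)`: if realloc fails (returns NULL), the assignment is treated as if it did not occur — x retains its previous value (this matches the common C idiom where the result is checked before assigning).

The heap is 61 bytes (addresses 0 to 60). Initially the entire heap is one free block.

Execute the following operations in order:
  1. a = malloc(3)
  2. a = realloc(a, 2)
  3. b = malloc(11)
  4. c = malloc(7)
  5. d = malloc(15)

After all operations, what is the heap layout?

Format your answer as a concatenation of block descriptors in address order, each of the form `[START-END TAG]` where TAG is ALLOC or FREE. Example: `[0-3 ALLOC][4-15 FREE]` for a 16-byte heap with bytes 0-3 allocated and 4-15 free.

Op 1: a = malloc(3) -> a = 0; heap: [0-2 ALLOC][3-60 FREE]
Op 2: a = realloc(a, 2) -> a = 0; heap: [0-1 ALLOC][2-60 FREE]
Op 3: b = malloc(11) -> b = 2; heap: [0-1 ALLOC][2-12 ALLOC][13-60 FREE]
Op 4: c = malloc(7) -> c = 13; heap: [0-1 ALLOC][2-12 ALLOC][13-19 ALLOC][20-60 FREE]
Op 5: d = malloc(15) -> d = 20; heap: [0-1 ALLOC][2-12 ALLOC][13-19 ALLOC][20-34 ALLOC][35-60 FREE]

Answer: [0-1 ALLOC][2-12 ALLOC][13-19 ALLOC][20-34 ALLOC][35-60 FREE]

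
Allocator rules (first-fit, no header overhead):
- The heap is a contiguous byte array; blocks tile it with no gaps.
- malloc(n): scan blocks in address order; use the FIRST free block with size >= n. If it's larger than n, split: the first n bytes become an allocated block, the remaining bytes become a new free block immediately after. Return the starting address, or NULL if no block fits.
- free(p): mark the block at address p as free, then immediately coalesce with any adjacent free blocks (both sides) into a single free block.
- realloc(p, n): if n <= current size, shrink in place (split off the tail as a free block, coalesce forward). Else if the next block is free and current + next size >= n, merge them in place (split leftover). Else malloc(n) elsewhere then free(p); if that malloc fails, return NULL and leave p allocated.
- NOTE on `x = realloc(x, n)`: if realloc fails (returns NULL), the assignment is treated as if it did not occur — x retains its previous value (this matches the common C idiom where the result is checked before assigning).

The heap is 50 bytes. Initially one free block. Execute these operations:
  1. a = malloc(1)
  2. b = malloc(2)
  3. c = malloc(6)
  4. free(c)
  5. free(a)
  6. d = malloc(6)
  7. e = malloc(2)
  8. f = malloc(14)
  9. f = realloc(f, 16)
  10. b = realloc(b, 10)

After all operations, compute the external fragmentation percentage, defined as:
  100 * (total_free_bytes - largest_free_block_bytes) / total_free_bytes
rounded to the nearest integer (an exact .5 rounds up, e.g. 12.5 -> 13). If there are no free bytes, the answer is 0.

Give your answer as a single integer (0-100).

Op 1: a = malloc(1) -> a = 0; heap: [0-0 ALLOC][1-49 FREE]
Op 2: b = malloc(2) -> b = 1; heap: [0-0 ALLOC][1-2 ALLOC][3-49 FREE]
Op 3: c = malloc(6) -> c = 3; heap: [0-0 ALLOC][1-2 ALLOC][3-8 ALLOC][9-49 FREE]
Op 4: free(c) -> (freed c); heap: [0-0 ALLOC][1-2 ALLOC][3-49 FREE]
Op 5: free(a) -> (freed a); heap: [0-0 FREE][1-2 ALLOC][3-49 FREE]
Op 6: d = malloc(6) -> d = 3; heap: [0-0 FREE][1-2 ALLOC][3-8 ALLOC][9-49 FREE]
Op 7: e = malloc(2) -> e = 9; heap: [0-0 FREE][1-2 ALLOC][3-8 ALLOC][9-10 ALLOC][11-49 FREE]
Op 8: f = malloc(14) -> f = 11; heap: [0-0 FREE][1-2 ALLOC][3-8 ALLOC][9-10 ALLOC][11-24 ALLOC][25-49 FREE]
Op 9: f = realloc(f, 16) -> f = 11; heap: [0-0 FREE][1-2 ALLOC][3-8 ALLOC][9-10 ALLOC][11-26 ALLOC][27-49 FREE]
Op 10: b = realloc(b, 10) -> b = 27; heap: [0-2 FREE][3-8 ALLOC][9-10 ALLOC][11-26 ALLOC][27-36 ALLOC][37-49 FREE]
Free blocks: [3 13] total_free=16 largest=13 -> 100*(16-13)/16 = 300/16 = 18.75 -> rounds to 19

Answer: 19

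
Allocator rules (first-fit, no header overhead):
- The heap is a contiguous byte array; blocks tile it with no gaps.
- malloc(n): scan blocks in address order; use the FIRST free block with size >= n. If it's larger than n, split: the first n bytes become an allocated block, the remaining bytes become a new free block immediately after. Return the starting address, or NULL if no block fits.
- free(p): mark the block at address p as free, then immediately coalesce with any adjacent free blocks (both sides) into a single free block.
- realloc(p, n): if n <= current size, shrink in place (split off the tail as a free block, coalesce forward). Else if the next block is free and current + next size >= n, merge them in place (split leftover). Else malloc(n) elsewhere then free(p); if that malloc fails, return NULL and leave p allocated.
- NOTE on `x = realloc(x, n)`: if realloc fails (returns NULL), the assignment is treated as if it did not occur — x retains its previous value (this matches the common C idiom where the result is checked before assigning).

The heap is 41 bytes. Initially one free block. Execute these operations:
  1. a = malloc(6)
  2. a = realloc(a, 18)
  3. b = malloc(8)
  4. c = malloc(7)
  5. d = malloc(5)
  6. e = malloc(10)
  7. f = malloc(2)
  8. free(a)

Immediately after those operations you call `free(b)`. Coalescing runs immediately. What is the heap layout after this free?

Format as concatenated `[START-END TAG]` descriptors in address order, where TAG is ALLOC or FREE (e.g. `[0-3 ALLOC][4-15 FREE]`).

Answer: [0-25 FREE][26-32 ALLOC][33-37 ALLOC][38-39 ALLOC][40-40 FREE]

Derivation:
Op 1: a = malloc(6) -> a = 0; heap: [0-5 ALLOC][6-40 FREE]
Op 2: a = realloc(a, 18) -> a = 0; heap: [0-17 ALLOC][18-40 FREE]
Op 3: b = malloc(8) -> b = 18; heap: [0-17 ALLOC][18-25 ALLOC][26-40 FREE]
Op 4: c = malloc(7) -> c = 26; heap: [0-17 ALLOC][18-25 ALLOC][26-32 ALLOC][33-40 FREE]
Op 5: d = malloc(5) -> d = 33; heap: [0-17 ALLOC][18-25 ALLOC][26-32 ALLOC][33-37 ALLOC][38-40 FREE]
Op 6: e = malloc(10) -> e = NULL; heap: [0-17 ALLOC][18-25 ALLOC][26-32 ALLOC][33-37 ALLOC][38-40 FREE]
Op 7: f = malloc(2) -> f = 38; heap: [0-17 ALLOC][18-25 ALLOC][26-32 ALLOC][33-37 ALLOC][38-39 ALLOC][40-40 FREE]
Op 8: free(a) -> (freed a); heap: [0-17 FREE][18-25 ALLOC][26-32 ALLOC][33-37 ALLOC][38-39 ALLOC][40-40 FREE]
free(b): b = 18 -> block [18-25 ALLOC]; mark free, coalesce with adjacent free neighbors -> [0-25 FREE][26-32 ALLOC][33-37 ALLOC][38-39 ALLOC][40-40 FREE]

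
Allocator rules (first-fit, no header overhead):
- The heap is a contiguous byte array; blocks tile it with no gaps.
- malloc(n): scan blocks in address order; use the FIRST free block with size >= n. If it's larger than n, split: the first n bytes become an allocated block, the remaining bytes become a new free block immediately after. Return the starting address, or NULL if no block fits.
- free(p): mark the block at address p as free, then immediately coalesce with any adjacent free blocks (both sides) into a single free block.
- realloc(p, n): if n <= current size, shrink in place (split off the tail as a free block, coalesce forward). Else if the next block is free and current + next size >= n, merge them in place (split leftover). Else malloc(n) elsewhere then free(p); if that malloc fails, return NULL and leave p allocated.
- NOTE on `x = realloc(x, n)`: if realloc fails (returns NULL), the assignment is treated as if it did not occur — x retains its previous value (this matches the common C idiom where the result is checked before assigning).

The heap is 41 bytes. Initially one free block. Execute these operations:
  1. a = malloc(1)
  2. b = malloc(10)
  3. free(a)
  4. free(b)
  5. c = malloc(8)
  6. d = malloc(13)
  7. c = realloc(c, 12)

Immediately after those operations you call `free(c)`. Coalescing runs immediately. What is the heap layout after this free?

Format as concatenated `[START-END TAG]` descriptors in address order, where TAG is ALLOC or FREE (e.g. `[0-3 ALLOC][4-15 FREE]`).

Answer: [0-7 FREE][8-20 ALLOC][21-40 FREE]

Derivation:
Op 1: a = malloc(1) -> a = 0; heap: [0-0 ALLOC][1-40 FREE]
Op 2: b = malloc(10) -> b = 1; heap: [0-0 ALLOC][1-10 ALLOC][11-40 FREE]
Op 3: free(a) -> (freed a); heap: [0-0 FREE][1-10 ALLOC][11-40 FREE]
Op 4: free(b) -> (freed b); heap: [0-40 FREE]
Op 5: c = malloc(8) -> c = 0; heap: [0-7 ALLOC][8-40 FREE]
Op 6: d = malloc(13) -> d = 8; heap: [0-7 ALLOC][8-20 ALLOC][21-40 FREE]
Op 7: c = realloc(c, 12) -> c = 21; heap: [0-7 FREE][8-20 ALLOC][21-32 ALLOC][33-40 FREE]
free(c): c = 21 -> block [21-32 ALLOC]; mark free, coalesce with adjacent free neighbors -> [0-7 FREE][8-20 ALLOC][21-40 FREE]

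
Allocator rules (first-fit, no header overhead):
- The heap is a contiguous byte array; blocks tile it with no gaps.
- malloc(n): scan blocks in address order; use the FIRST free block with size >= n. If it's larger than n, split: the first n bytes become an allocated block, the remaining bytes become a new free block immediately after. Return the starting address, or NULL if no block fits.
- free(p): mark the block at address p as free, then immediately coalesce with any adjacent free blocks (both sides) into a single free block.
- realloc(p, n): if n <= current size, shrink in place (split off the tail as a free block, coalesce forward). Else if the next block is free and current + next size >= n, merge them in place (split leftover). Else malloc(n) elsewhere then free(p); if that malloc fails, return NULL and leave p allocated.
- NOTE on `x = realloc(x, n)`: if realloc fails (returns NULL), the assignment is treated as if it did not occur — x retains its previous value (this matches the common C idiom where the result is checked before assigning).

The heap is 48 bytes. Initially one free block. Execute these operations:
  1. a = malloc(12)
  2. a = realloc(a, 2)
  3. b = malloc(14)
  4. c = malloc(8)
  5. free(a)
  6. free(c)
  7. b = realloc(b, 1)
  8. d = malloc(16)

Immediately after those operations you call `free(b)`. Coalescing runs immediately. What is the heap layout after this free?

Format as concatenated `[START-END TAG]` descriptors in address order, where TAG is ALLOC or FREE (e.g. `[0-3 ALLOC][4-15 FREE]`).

Op 1: a = malloc(12) -> a = 0; heap: [0-11 ALLOC][12-47 FREE]
Op 2: a = realloc(a, 2) -> a = 0; heap: [0-1 ALLOC][2-47 FREE]
Op 3: b = malloc(14) -> b = 2; heap: [0-1 ALLOC][2-15 ALLOC][16-47 FREE]
Op 4: c = malloc(8) -> c = 16; heap: [0-1 ALLOC][2-15 ALLOC][16-23 ALLOC][24-47 FREE]
Op 5: free(a) -> (freed a); heap: [0-1 FREE][2-15 ALLOC][16-23 ALLOC][24-47 FREE]
Op 6: free(c) -> (freed c); heap: [0-1 FREE][2-15 ALLOC][16-47 FREE]
Op 7: b = realloc(b, 1) -> b = 2; heap: [0-1 FREE][2-2 ALLOC][3-47 FREE]
Op 8: d = malloc(16) -> d = 3; heap: [0-1 FREE][2-2 ALLOC][3-18 ALLOC][19-47 FREE]
free(b): b = 2 -> block [2-2 ALLOC]; mark free, coalesce with adjacent free neighbors -> [0-2 FREE][3-18 ALLOC][19-47 FREE]

Answer: [0-2 FREE][3-18 ALLOC][19-47 FREE]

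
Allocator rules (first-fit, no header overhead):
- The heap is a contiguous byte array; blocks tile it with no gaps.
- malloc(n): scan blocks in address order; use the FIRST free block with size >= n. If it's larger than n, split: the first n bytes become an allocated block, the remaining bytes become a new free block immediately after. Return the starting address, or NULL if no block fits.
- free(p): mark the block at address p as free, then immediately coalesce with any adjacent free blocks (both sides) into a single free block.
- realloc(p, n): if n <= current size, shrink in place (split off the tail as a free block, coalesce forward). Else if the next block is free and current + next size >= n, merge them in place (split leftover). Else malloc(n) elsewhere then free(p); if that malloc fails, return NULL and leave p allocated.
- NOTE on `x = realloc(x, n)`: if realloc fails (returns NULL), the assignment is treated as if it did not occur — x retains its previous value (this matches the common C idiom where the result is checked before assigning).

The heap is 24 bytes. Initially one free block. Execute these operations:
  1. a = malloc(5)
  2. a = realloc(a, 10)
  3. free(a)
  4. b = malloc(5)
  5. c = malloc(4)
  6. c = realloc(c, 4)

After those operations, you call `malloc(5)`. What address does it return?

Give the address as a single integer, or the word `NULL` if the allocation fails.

Op 1: a = malloc(5) -> a = 0; heap: [0-4 ALLOC][5-23 FREE]
Op 2: a = realloc(a, 10) -> a = 0; heap: [0-9 ALLOC][10-23 FREE]
Op 3: free(a) -> (freed a); heap: [0-23 FREE]
Op 4: b = malloc(5) -> b = 0; heap: [0-4 ALLOC][5-23 FREE]
Op 5: c = malloc(4) -> c = 5; heap: [0-4 ALLOC][5-8 ALLOC][9-23 FREE]
Op 6: c = realloc(c, 4) -> c = 5; heap: [0-4 ALLOC][5-8 ALLOC][9-23 FREE]
malloc(5): first-fit scan over [0-4 ALLOC][5-8 ALLOC][9-23 FREE] -> 9

Answer: 9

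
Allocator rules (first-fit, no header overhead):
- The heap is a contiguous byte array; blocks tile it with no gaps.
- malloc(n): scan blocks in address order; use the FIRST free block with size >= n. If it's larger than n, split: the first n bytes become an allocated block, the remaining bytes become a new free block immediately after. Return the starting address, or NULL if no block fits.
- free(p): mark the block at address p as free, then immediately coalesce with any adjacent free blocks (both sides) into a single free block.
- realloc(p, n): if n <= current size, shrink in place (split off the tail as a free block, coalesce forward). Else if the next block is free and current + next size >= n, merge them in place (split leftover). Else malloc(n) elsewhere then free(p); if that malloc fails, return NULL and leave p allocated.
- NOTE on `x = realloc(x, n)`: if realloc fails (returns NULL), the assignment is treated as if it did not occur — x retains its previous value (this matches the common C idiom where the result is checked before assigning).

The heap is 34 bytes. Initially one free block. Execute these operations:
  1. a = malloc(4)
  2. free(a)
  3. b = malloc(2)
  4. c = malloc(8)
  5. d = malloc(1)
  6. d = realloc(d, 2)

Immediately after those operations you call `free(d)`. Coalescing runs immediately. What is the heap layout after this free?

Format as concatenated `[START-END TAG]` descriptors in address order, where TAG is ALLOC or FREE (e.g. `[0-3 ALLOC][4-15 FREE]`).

Answer: [0-1 ALLOC][2-9 ALLOC][10-33 FREE]

Derivation:
Op 1: a = malloc(4) -> a = 0; heap: [0-3 ALLOC][4-33 FREE]
Op 2: free(a) -> (freed a); heap: [0-33 FREE]
Op 3: b = malloc(2) -> b = 0; heap: [0-1 ALLOC][2-33 FREE]
Op 4: c = malloc(8) -> c = 2; heap: [0-1 ALLOC][2-9 ALLOC][10-33 FREE]
Op 5: d = malloc(1) -> d = 10; heap: [0-1 ALLOC][2-9 ALLOC][10-10 ALLOC][11-33 FREE]
Op 6: d = realloc(d, 2) -> d = 10; heap: [0-1 ALLOC][2-9 ALLOC][10-11 ALLOC][12-33 FREE]
free(d): d = 10 -> block [10-11 ALLOC]; mark free, coalesce with adjacent free neighbors -> [0-1 ALLOC][2-9 ALLOC][10-33 FREE]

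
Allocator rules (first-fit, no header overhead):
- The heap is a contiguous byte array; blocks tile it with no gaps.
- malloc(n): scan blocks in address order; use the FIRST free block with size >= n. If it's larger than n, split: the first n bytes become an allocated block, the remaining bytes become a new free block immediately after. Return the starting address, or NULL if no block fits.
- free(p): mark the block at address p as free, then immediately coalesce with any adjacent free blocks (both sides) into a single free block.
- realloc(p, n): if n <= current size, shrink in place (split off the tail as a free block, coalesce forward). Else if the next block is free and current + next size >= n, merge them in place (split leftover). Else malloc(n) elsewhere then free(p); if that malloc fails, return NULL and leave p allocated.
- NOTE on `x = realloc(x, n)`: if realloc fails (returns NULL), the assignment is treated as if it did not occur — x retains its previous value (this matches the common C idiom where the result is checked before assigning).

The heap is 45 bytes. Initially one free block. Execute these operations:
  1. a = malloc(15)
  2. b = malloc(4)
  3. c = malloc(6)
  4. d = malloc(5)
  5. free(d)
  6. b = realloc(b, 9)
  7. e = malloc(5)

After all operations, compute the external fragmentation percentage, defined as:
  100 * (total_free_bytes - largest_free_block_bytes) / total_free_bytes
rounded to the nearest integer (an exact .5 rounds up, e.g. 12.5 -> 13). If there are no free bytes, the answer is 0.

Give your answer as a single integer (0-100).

Answer: 40

Derivation:
Op 1: a = malloc(15) -> a = 0; heap: [0-14 ALLOC][15-44 FREE]
Op 2: b = malloc(4) -> b = 15; heap: [0-14 ALLOC][15-18 ALLOC][19-44 FREE]
Op 3: c = malloc(6) -> c = 19; heap: [0-14 ALLOC][15-18 ALLOC][19-24 ALLOC][25-44 FREE]
Op 4: d = malloc(5) -> d = 25; heap: [0-14 ALLOC][15-18 ALLOC][19-24 ALLOC][25-29 ALLOC][30-44 FREE]
Op 5: free(d) -> (freed d); heap: [0-14 ALLOC][15-18 ALLOC][19-24 ALLOC][25-44 FREE]
Op 6: b = realloc(b, 9) -> b = 25; heap: [0-14 ALLOC][15-18 FREE][19-24 ALLOC][25-33 ALLOC][34-44 FREE]
Op 7: e = malloc(5) -> e = 34; heap: [0-14 ALLOC][15-18 FREE][19-24 ALLOC][25-33 ALLOC][34-38 ALLOC][39-44 FREE]
Free blocks: [4 6] total_free=10 largest=6 -> 100*(10-6)/10 = 400/10 = 40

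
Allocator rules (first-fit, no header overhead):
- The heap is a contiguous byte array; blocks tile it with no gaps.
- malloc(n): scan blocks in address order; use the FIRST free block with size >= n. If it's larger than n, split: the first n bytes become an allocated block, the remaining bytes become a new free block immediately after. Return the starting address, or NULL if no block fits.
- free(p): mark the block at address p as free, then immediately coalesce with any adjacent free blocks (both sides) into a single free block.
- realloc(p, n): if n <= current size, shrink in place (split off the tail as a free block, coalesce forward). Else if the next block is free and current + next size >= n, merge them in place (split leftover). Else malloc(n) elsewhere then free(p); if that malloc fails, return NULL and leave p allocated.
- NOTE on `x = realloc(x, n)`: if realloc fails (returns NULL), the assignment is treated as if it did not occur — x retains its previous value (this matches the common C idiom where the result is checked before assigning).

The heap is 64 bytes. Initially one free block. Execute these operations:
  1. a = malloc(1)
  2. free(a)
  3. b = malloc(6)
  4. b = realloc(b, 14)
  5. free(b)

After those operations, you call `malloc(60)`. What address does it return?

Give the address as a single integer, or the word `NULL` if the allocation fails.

Op 1: a = malloc(1) -> a = 0; heap: [0-0 ALLOC][1-63 FREE]
Op 2: free(a) -> (freed a); heap: [0-63 FREE]
Op 3: b = malloc(6) -> b = 0; heap: [0-5 ALLOC][6-63 FREE]
Op 4: b = realloc(b, 14) -> b = 0; heap: [0-13 ALLOC][14-63 FREE]
Op 5: free(b) -> (freed b); heap: [0-63 FREE]
malloc(60): first-fit scan over [0-63 FREE] -> 0

Answer: 0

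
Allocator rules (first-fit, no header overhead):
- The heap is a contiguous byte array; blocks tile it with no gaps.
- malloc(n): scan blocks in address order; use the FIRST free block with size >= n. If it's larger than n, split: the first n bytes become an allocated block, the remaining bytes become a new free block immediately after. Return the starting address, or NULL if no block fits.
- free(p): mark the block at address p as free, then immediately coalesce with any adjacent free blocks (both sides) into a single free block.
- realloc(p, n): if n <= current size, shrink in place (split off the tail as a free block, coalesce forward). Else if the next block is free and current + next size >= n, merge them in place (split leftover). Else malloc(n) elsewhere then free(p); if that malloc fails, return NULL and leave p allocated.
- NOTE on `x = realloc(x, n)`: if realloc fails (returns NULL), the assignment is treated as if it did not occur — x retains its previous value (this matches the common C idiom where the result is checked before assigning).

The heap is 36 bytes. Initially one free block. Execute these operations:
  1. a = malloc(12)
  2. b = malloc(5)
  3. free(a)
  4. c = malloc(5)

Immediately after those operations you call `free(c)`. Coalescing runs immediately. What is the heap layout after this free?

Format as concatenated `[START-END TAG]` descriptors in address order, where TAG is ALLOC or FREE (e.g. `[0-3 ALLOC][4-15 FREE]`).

Answer: [0-11 FREE][12-16 ALLOC][17-35 FREE]

Derivation:
Op 1: a = malloc(12) -> a = 0; heap: [0-11 ALLOC][12-35 FREE]
Op 2: b = malloc(5) -> b = 12; heap: [0-11 ALLOC][12-16 ALLOC][17-35 FREE]
Op 3: free(a) -> (freed a); heap: [0-11 FREE][12-16 ALLOC][17-35 FREE]
Op 4: c = malloc(5) -> c = 0; heap: [0-4 ALLOC][5-11 FREE][12-16 ALLOC][17-35 FREE]
free(c): c = 0 -> block [0-4 ALLOC]; mark free, coalesce with adjacent free neighbors -> [0-11 FREE][12-16 ALLOC][17-35 FREE]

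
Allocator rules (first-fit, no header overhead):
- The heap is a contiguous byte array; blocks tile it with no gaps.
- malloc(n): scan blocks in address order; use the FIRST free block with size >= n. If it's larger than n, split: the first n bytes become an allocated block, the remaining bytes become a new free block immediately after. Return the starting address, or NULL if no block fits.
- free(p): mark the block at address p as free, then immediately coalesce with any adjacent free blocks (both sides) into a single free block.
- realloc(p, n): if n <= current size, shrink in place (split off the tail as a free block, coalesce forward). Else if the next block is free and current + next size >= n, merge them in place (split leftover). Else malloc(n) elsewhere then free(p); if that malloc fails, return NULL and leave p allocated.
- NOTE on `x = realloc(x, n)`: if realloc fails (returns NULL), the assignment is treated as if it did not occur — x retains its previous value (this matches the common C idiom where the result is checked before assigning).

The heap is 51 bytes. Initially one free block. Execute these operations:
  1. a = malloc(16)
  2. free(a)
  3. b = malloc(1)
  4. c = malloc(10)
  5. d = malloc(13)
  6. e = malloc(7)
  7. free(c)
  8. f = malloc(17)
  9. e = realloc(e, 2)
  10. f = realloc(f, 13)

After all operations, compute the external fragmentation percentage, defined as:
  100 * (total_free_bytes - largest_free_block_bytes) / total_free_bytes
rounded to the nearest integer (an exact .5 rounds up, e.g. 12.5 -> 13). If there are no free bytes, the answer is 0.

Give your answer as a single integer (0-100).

Answer: 55

Derivation:
Op 1: a = malloc(16) -> a = 0; heap: [0-15 ALLOC][16-50 FREE]
Op 2: free(a) -> (freed a); heap: [0-50 FREE]
Op 3: b = malloc(1) -> b = 0; heap: [0-0 ALLOC][1-50 FREE]
Op 4: c = malloc(10) -> c = 1; heap: [0-0 ALLOC][1-10 ALLOC][11-50 FREE]
Op 5: d = malloc(13) -> d = 11; heap: [0-0 ALLOC][1-10 ALLOC][11-23 ALLOC][24-50 FREE]
Op 6: e = malloc(7) -> e = 24; heap: [0-0 ALLOC][1-10 ALLOC][11-23 ALLOC][24-30 ALLOC][31-50 FREE]
Op 7: free(c) -> (freed c); heap: [0-0 ALLOC][1-10 FREE][11-23 ALLOC][24-30 ALLOC][31-50 FREE]
Op 8: f = malloc(17) -> f = 31; heap: [0-0 ALLOC][1-10 FREE][11-23 ALLOC][24-30 ALLOC][31-47 ALLOC][48-50 FREE]
Op 9: e = realloc(e, 2) -> e = 24; heap: [0-0 ALLOC][1-10 FREE][11-23 ALLOC][24-25 ALLOC][26-30 FREE][31-47 ALLOC][48-50 FREE]
Op 10: f = realloc(f, 13) -> f = 31; heap: [0-0 ALLOC][1-10 FREE][11-23 ALLOC][24-25 ALLOC][26-30 FREE][31-43 ALLOC][44-50 FREE]
Free blocks: [10 5 7] total_free=22 largest=10 -> 100*(22-10)/22 = 1200/22 ≈ 54.545 -> rounds to 55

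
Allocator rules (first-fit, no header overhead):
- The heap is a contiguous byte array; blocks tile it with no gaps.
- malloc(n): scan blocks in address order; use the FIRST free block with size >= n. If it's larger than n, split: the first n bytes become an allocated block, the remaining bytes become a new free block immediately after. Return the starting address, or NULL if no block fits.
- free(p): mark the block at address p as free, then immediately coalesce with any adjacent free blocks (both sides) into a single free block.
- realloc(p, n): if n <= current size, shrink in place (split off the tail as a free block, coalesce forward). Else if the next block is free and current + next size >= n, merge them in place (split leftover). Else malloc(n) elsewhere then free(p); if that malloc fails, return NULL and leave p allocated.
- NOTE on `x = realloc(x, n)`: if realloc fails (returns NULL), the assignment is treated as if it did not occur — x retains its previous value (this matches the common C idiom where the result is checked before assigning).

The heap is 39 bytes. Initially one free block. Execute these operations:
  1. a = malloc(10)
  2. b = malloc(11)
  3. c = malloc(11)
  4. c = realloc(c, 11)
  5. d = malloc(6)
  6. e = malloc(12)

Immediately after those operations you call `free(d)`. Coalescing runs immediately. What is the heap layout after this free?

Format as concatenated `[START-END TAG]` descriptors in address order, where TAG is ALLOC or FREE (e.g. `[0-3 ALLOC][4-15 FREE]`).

Op 1: a = malloc(10) -> a = 0; heap: [0-9 ALLOC][10-38 FREE]
Op 2: b = malloc(11) -> b = 10; heap: [0-9 ALLOC][10-20 ALLOC][21-38 FREE]
Op 3: c = malloc(11) -> c = 21; heap: [0-9 ALLOC][10-20 ALLOC][21-31 ALLOC][32-38 FREE]
Op 4: c = realloc(c, 11) -> c = 21; heap: [0-9 ALLOC][10-20 ALLOC][21-31 ALLOC][32-38 FREE]
Op 5: d = malloc(6) -> d = 32; heap: [0-9 ALLOC][10-20 ALLOC][21-31 ALLOC][32-37 ALLOC][38-38 FREE]
Op 6: e = malloc(12) -> e = NULL; heap: [0-9 ALLOC][10-20 ALLOC][21-31 ALLOC][32-37 ALLOC][38-38 FREE]
free(d): d = 32 -> block [32-37 ALLOC]; mark free, coalesce with adjacent free neighbors -> [0-9 ALLOC][10-20 ALLOC][21-31 ALLOC][32-38 FREE]

Answer: [0-9 ALLOC][10-20 ALLOC][21-31 ALLOC][32-38 FREE]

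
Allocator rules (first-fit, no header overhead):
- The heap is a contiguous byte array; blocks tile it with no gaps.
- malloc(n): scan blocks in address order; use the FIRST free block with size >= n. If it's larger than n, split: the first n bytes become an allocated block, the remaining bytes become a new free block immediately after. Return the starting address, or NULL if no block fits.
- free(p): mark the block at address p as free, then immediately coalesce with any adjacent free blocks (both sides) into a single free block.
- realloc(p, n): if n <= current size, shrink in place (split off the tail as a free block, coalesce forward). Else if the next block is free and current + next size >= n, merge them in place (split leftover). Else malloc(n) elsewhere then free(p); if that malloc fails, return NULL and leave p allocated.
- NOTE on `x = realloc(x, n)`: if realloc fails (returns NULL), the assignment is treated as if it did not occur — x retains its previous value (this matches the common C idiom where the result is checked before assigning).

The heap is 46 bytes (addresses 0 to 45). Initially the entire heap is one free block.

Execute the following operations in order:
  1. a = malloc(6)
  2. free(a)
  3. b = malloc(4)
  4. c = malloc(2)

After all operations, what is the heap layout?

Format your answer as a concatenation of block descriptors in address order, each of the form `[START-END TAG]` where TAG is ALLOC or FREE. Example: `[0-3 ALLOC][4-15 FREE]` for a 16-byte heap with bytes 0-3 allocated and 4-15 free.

Op 1: a = malloc(6) -> a = 0; heap: [0-5 ALLOC][6-45 FREE]
Op 2: free(a) -> (freed a); heap: [0-45 FREE]
Op 3: b = malloc(4) -> b = 0; heap: [0-3 ALLOC][4-45 FREE]
Op 4: c = malloc(2) -> c = 4; heap: [0-3 ALLOC][4-5 ALLOC][6-45 FREE]

Answer: [0-3 ALLOC][4-5 ALLOC][6-45 FREE]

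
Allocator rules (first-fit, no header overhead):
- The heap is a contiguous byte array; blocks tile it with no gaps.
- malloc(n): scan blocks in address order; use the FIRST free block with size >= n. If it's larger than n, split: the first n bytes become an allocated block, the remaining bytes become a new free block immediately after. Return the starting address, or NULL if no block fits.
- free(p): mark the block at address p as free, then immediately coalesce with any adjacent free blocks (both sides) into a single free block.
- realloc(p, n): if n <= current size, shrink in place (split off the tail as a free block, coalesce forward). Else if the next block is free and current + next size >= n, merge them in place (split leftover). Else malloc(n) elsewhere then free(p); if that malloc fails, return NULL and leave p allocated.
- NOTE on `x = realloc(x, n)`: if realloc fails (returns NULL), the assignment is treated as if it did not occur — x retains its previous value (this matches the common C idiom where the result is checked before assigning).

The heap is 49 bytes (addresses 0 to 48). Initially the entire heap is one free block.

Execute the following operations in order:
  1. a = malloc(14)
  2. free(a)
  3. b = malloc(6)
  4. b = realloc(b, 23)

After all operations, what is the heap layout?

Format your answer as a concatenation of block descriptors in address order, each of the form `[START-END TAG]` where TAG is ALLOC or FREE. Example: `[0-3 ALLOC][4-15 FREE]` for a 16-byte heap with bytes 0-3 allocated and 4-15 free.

Op 1: a = malloc(14) -> a = 0; heap: [0-13 ALLOC][14-48 FREE]
Op 2: free(a) -> (freed a); heap: [0-48 FREE]
Op 3: b = malloc(6) -> b = 0; heap: [0-5 ALLOC][6-48 FREE]
Op 4: b = realloc(b, 23) -> b = 0; heap: [0-22 ALLOC][23-48 FREE]

Answer: [0-22 ALLOC][23-48 FREE]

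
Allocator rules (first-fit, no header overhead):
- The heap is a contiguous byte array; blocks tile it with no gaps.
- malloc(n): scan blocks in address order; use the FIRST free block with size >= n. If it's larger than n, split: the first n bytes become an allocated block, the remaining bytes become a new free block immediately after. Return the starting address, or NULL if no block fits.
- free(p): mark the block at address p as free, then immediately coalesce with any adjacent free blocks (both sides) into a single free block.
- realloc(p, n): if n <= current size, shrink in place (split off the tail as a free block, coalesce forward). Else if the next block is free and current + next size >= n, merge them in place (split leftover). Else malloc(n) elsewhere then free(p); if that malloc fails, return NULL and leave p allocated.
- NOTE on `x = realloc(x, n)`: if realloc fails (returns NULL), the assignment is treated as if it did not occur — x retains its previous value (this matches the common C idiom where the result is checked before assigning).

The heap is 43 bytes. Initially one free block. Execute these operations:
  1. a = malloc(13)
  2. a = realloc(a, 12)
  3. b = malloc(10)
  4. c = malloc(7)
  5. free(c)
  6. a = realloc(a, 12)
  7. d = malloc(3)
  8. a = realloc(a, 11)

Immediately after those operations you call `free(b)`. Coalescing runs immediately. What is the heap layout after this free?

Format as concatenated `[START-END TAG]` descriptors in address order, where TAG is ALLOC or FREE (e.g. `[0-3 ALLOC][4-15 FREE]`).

Op 1: a = malloc(13) -> a = 0; heap: [0-12 ALLOC][13-42 FREE]
Op 2: a = realloc(a, 12) -> a = 0; heap: [0-11 ALLOC][12-42 FREE]
Op 3: b = malloc(10) -> b = 12; heap: [0-11 ALLOC][12-21 ALLOC][22-42 FREE]
Op 4: c = malloc(7) -> c = 22; heap: [0-11 ALLOC][12-21 ALLOC][22-28 ALLOC][29-42 FREE]
Op 5: free(c) -> (freed c); heap: [0-11 ALLOC][12-21 ALLOC][22-42 FREE]
Op 6: a = realloc(a, 12) -> a = 0; heap: [0-11 ALLOC][12-21 ALLOC][22-42 FREE]
Op 7: d = malloc(3) -> d = 22; heap: [0-11 ALLOC][12-21 ALLOC][22-24 ALLOC][25-42 FREE]
Op 8: a = realloc(a, 11) -> a = 0; heap: [0-10 ALLOC][11-11 FREE][12-21 ALLOC][22-24 ALLOC][25-42 FREE]
free(b): b = 12 -> block [12-21 ALLOC]; mark free, coalesce with adjacent free neighbors -> [0-10 ALLOC][11-21 FREE][22-24 ALLOC][25-42 FREE]

Answer: [0-10 ALLOC][11-21 FREE][22-24 ALLOC][25-42 FREE]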